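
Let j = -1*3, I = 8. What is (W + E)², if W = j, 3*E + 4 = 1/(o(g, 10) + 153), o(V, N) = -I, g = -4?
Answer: 394384/21025 ≈ 18.758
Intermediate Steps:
o(V, N) = -8 (o(V, N) = -1*8 = -8)
j = -3
E = -193/145 (E = -4/3 + 1/(3*(-8 + 153)) = -4/3 + (⅓)/145 = -4/3 + (⅓)*(1/145) = -4/3 + 1/435 = -193/145 ≈ -1.3310)
W = -3
(W + E)² = (-3 - 193/145)² = (-628/145)² = 394384/21025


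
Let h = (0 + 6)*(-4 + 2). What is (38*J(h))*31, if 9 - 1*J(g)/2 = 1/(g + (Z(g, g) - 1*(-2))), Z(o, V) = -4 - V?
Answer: 22382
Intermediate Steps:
h = -12 (h = 6*(-2) = -12)
J(g) = 19 (J(g) = 18 - 2/(g + ((-4 - g) - 1*(-2))) = 18 - 2/(g + ((-4 - g) + 2)) = 18 - 2/(g + (-2 - g)) = 18 - 2/(-2) = 18 - 2*(-½) = 18 + 1 = 19)
(38*J(h))*31 = (38*19)*31 = 722*31 = 22382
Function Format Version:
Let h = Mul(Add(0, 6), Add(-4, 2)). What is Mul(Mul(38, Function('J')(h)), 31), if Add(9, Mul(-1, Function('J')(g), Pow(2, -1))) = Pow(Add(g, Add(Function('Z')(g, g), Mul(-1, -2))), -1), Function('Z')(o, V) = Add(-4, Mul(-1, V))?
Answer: 22382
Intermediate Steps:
h = -12 (h = Mul(6, -2) = -12)
Function('J')(g) = 19 (Function('J')(g) = Add(18, Mul(-2, Pow(Add(g, Add(Add(-4, Mul(-1, g)), Mul(-1, -2))), -1))) = Add(18, Mul(-2, Pow(Add(g, Add(Add(-4, Mul(-1, g)), 2)), -1))) = Add(18, Mul(-2, Pow(Add(g, Add(-2, Mul(-1, g))), -1))) = Add(18, Mul(-2, Pow(-2, -1))) = Add(18, Mul(-2, Rational(-1, 2))) = Add(18, 1) = 19)
Mul(Mul(38, Function('J')(h)), 31) = Mul(Mul(38, 19), 31) = Mul(722, 31) = 22382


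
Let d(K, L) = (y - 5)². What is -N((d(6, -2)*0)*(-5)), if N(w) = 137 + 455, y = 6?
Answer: -592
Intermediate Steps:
d(K, L) = 1 (d(K, L) = (6 - 5)² = 1² = 1)
N(w) = 592
-N((d(6, -2)*0)*(-5)) = -1*592 = -592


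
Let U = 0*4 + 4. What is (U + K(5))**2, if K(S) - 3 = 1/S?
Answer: 1296/25 ≈ 51.840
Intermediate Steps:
K(S) = 3 + 1/S
U = 4 (U = 0 + 4 = 4)
(U + K(5))**2 = (4 + (3 + 1/5))**2 = (4 + 16/5)**2 = (36/5)**2 = 1296/25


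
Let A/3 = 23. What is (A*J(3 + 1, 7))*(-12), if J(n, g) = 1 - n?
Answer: 2484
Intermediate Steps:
A = 69 (A = 3*23 = 69)
(A*J(3 + 1, 7))*(-12) = (69*(1 - (3 + 1)))*(-12) = (69*(1 - 1*4))*(-12) = (69*(1 - 4))*(-12) = (69*(-3))*(-12) = -207*(-12) = 2484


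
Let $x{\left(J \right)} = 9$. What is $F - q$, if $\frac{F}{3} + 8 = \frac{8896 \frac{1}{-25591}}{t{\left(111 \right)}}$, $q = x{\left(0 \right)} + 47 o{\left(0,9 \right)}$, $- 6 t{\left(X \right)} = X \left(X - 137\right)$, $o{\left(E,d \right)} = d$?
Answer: $- \frac{5613054264}{12309271} \approx -456.0$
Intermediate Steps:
$t{\left(X \right)} = - \frac{X \left(-137 + X\right)}{6}$ ($t{\left(X \right)} = - \frac{X \left(X - 137\right)}{6} = - \frac{X \left(-137 + X\right)}{6}$)
$q = 432$ ($q = 9 + 47 \cdot 9 = 9 + 423 = 432$)
$F = - \frac{295449192}{12309271}$ ($F = -24 + 3 \frac{8896 \frac{1}{-25591}}{\frac{1}{6} \cdot 111 \left(137 - 111\right)} = -24 + 3 \frac{8896 \left(- \frac{1}{25591}\right)}{\frac{1}{6} \cdot 111 \left(137 - 111\right)} = -24 + 3 \left(- \frac{8896}{25591 \cdot \frac{1}{6} \cdot 111 \cdot 26}\right) = -24 + 3 \left(- \frac{8896}{25591 \cdot 481}\right) = -24 + 3 \left(\left(- \frac{8896}{25591}\right) \frac{1}{481}\right) = -24 + 3 \left(- \frac{8896}{12309271}\right) = -24 - \frac{26688}{12309271} = - \frac{295449192}{12309271} \approx -24.002$)
$F - q = - \frac{295449192}{12309271} - 432 = - \frac{5613054264}{12309271}$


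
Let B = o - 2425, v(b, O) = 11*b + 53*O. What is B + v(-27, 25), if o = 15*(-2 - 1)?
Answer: -1442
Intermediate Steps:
o = -45 (o = 15*(-3) = -45)
B = -2470 (B = -45 - 2425 = -2470)
B + v(-27, 25) = -2470 + (11*(-27) + 53*25) = -2470 + (-297 + 1325) = -2470 + 1028 = -1442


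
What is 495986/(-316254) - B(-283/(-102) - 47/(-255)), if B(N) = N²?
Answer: -47174551843/4569870300 ≈ -10.323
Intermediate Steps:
495986/(-316254) - B(-283/(-102) - 47/(-255)) = 495986/(-316254) - (-283/(-102) - 47/(-255))² = 495986*(-1/316254) - (-283*(-1/102) - 47*(-1/255))² = -247993/158127 - (283/102 + 47/255)² = -247993/158127 - (503/170)² = -247993/158127 - 1*253009/28900 = -247993/158127 - 253009/28900 = -47174551843/4569870300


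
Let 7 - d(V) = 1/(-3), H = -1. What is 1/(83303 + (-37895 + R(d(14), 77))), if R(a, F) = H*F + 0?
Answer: 1/45331 ≈ 2.2060e-5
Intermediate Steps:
d(V) = 22/3 (d(V) = 7 - 1/(-3) = 7 - 1*(-⅓) = 7 + ⅓ = 22/3)
R(a, F) = -F (R(a, F) = -F + 0 = -F)
1/(83303 + (-37895 + R(d(14), 77))) = 1/(83303 + (-37895 - 1*77)) = 1/(83303 + (-37895 - 77)) = 1/(83303 - 37972) = 1/45331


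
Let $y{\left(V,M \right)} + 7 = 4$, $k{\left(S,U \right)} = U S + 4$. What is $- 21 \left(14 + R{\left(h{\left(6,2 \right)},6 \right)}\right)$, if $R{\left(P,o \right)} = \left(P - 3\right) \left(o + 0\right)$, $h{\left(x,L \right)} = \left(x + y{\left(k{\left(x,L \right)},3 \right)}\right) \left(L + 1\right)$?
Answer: $-1050$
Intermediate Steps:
$k{\left(S,U \right)} = 4 + S U$ ($k{\left(S,U \right)} = S U + 4 = 4 + S U$)
$y{\left(V,M \right)} = -3$ ($y{\left(V,M \right)} = -7 + 4 = -3$)
$h{\left(x,L \right)} = \left(1 + L\right) \left(-3 + x\right)$ ($h{\left(x,L \right)} = \left(x - 3\right) \left(L + 1\right) = \left(-3 + x\right) \left(1 + L\right) = \left(1 + L\right) \left(-3 + x\right)$)
$R{\left(P,o \right)} = o \left(-3 + P\right)$ ($R{\left(P,o \right)} = \left(-3 + P\right) o = o \left(-3 + P\right)$)
$- 21 \left(14 + R{\left(h{\left(6,2 \right)},6 \right)}\right) = - 21 \left(14 + 6 \left(-3 + \left(-3 + 6 - 6 + 2 \cdot 6\right)\right)\right) = - 21 \left(14 + 6 \left(-3 + \left(-3 + 6 - 6 + 12\right)\right)\right) = - 21 \left(14 + 6 \left(-3 + 9\right)\right) = - 21 \left(14 + 6 \cdot 6\right) = - 21 \left(14 + 36\right) = \left(-21\right) 50 = -1050$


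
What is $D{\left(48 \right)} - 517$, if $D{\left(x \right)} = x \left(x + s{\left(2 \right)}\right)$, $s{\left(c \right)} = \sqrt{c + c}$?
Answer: $1883$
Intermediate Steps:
$s{\left(c \right)} = \sqrt{2} \sqrt{c}$ ($s{\left(c \right)} = \sqrt{2 c} = \sqrt{2} \sqrt{c}$)
$D{\left(x \right)} = x \left(2 + x\right)$ ($D{\left(x \right)} = x \left(x + \sqrt{2} \sqrt{2}\right) = x \left(x + 2\right) = x \left(2 + x\right)$)
$D{\left(48 \right)} - 517 = 48 \left(2 + 48\right) - 517 = 48 \cdot 50 - 517 = 2400 - 517 = 1883$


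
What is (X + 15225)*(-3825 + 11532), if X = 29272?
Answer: 342938379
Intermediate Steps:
(X + 15225)*(-3825 + 11532) = (29272 + 15225)*(-3825 + 11532) = 44497*7707 = 342938379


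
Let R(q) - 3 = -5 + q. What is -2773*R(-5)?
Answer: 19411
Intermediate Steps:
R(q) = -2 + q (R(q) = 3 + (-5 + q) = -2 + q)
-2773*R(-5) = -2773*(-2 - 5) = -2773*(-7) = 19411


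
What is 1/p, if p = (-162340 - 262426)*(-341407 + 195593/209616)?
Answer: 104808/15199013991915577 ≈ 6.8957e-12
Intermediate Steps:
p = 15199013991915577/104808 (p = -424766*(-341407 + 195593*(1/209616)) = -424766*(-341407 + 195593/209616) = -424766*(-71564174119/209616) = 15199013991915577/104808 ≈ 1.4502e+11)
1/p = 1/(15199013991915577/104808) = 104808/15199013991915577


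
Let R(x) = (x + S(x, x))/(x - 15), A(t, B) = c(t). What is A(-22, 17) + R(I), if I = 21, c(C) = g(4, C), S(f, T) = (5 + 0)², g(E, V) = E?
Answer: 35/3 ≈ 11.667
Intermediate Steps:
S(f, T) = 25 (S(f, T) = 5² = 25)
c(C) = 4
A(t, B) = 4
R(x) = (25 + x)/(-15 + x) (R(x) = (x + 25)/(x - 15) = (25 + x)/(-15 + x))
A(-22, 17) + R(I) = 4 + (25 + 21)/(-15 + 21) = 4 + 46/6 = 4 + (⅙)*46 = 4 + 23/3 = 35/3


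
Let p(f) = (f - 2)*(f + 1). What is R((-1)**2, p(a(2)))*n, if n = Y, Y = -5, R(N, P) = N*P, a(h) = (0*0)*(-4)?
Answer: 10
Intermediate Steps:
a(h) = 0 (a(h) = 0*(-4) = 0)
p(f) = (1 + f)*(-2 + f) (p(f) = (-2 + f)*(1 + f) = (1 + f)*(-2 + f))
n = -5
R((-1)**2, p(a(2)))*n = ((-1)**2*(-2 + 0**2 - 1*0))*(-5) = (1*(-2 + 0 + 0))*(-5) = (1*(-2))*(-5) = -2*(-5) = 10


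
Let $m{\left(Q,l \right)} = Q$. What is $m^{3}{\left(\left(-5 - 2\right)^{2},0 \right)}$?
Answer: $117649$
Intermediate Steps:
$m^{3}{\left(\left(-5 - 2\right)^{2},0 \right)} = \left(\left(-5 - 2\right)^{2}\right)^{3} = \left(\left(-7\right)^{2}\right)^{3} = 49^{3} = 117649$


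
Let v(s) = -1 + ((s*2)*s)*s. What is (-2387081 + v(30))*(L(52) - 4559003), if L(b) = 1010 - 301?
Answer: 10634873682108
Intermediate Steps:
L(b) = 709
v(s) = -1 + 2*s³ (v(s) = -1 + ((2*s)*s)*s = -1 + (2*s²)*s = -1 + 2*s³)
(-2387081 + v(30))*(L(52) - 4559003) = (-2387081 + (-1 + 2*30³))*(709 - 4559003) = (-2387081 + (-1 + 2*27000))*(-4558294) = (-2387081 + (-1 + 54000))*(-4558294) = (-2387081 + 53999)*(-4558294) = -2333082*(-4558294) = 10634873682108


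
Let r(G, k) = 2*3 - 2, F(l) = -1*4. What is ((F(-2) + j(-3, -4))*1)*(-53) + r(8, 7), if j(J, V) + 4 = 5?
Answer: 163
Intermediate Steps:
F(l) = -4
r(G, k) = 4 (r(G, k) = 6 - 2 = 4)
j(J, V) = 1 (j(J, V) = -4 + 5 = 1)
((F(-2) + j(-3, -4))*1)*(-53) + r(8, 7) = ((-4 + 1)*1)*(-53) + 4 = -3*1*(-53) + 4 = -3*(-53) + 4 = 159 + 4 = 163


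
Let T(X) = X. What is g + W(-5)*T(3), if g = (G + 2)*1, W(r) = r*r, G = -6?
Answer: 71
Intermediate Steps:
W(r) = r²
g = -4 (g = (-6 + 2)*1 = -4*1 = -4)
g + W(-5)*T(3) = -4 + (-5)²*3 = -4 + 25*3 = -4 + 75 = 71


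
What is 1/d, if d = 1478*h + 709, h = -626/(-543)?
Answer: 543/1310215 ≈ 0.00041444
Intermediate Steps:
h = 626/543 (h = -626*(-1/543) = 626/543 ≈ 1.1529)
d = 1310215/543 (d = 1478*(626/543) + 709 = 925228/543 + 709 = 1310215/543 ≈ 2412.9)
1/d = 1/(1310215/543) = 543/1310215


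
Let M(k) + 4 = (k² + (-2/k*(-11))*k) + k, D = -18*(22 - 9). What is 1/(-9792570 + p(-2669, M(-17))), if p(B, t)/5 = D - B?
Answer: -1/9780395 ≈ -1.0225e-7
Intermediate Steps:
D = -234 (D = -18*13 = -234)
M(k) = 18 + k + k² (M(k) = -4 + ((k² + (-2/k*(-11))*k) + k) = -4 + ((k² + (22/k)*k) + k) = -4 + ((k² + 22) + k) = -4 + ((22 + k²) + k) = -4 + (22 + k + k²) = 18 + k + k²)
p(B, t) = -1170 - 5*B (p(B, t) = 5*(-234 - B) = -1170 - 5*B)
1/(-9792570 + p(-2669, M(-17))) = 1/(-9792570 + (-1170 - 5*(-2669))) = 1/(-9792570 + (-1170 + 13345)) = 1/(-9792570 + 12175) = 1/(-9780395) = -1/9780395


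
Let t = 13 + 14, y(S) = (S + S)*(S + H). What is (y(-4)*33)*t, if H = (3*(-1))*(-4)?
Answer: -57024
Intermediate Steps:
H = 12 (H = -3*(-4) = 12)
y(S) = 2*S*(12 + S) (y(S) = (S + S)*(S + 12) = (2*S)*(12 + S) = 2*S*(12 + S))
t = 27
(y(-4)*33)*t = ((2*(-4)*(12 - 4))*33)*27 = ((2*(-4)*8)*33)*27 = -64*33*27 = -2112*27 = -57024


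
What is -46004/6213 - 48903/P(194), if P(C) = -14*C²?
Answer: -23935857277/3273654552 ≈ -7.3117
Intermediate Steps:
-46004/6213 - 48903/P(194) = -46004/6213 - 48903/((-14*194²)) = -46004*1/6213 - 48903/((-14*37636)) = -46004/6213 - 48903/(-526904) = -46004/6213 - 48903*(-1/526904) = -46004/6213 + 48903/526904 = -23935857277/3273654552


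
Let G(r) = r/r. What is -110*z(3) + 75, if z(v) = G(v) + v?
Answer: -365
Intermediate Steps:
G(r) = 1
z(v) = 1 + v
-110*z(3) + 75 = -110*(1 + 3) + 75 = -110*4 + 75 = -440 + 75 = -365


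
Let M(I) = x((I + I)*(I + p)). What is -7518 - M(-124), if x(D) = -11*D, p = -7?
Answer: 349850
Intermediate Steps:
M(I) = -22*I*(-7 + I) (M(I) = -11*(I + I)*(I - 7) = -11*2*I*(-7 + I) = -22*I*(-7 + I))
-7518 - M(-124) = -7518 - 22*(-124)*(7 - 1*(-124)) = -7518 - 22*(-124)*(7 + 124) = -7518 - 22*(-124)*131 = -7518 - 1*(-357368) = -7518 + 357368 = 349850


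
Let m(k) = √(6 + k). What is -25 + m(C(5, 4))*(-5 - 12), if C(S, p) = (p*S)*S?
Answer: -25 - 17*√106 ≈ -200.03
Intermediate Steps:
C(S, p) = p*S² (C(S, p) = (S*p)*S = p*S²)
-25 + m(C(5, 4))*(-5 - 12) = -25 + √(6 + 4*5²)*(-5 - 12) = -25 + √(6 + 4*25)*(-17) = -25 + √(6 + 100)*(-17) = -25 + √106*(-17) = -25 - 17*√106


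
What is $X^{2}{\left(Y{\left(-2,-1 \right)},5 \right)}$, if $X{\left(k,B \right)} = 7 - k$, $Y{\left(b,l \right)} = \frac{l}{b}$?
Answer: $\frac{169}{4} \approx 42.25$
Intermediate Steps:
$X^{2}{\left(Y{\left(-2,-1 \right)},5 \right)} = \left(7 - - \frac{1}{-2}\right)^{2} = \left(7 - \left(-1\right) \left(- \frac{1}{2}\right)\right)^{2} = \left(7 - \frac{1}{2}\right)^{2} = \left(\frac{13}{2}\right)^{2} = \frac{169}{4}$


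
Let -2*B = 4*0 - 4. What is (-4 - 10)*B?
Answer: -28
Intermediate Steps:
B = 2 (B = -(4*0 - 4)/2 = -(0 - 4)/2 = -½*(-4) = 2)
(-4 - 10)*B = (-4 - 10)*2 = -14*2 = -28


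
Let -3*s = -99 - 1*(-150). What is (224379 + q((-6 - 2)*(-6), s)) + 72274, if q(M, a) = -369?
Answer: 296284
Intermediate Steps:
s = -17 (s = -(-99 - 1*(-150))/3 = -(-99 + 150)/3 = -⅓*51 = -17)
(224379 + q((-6 - 2)*(-6), s)) + 72274 = (224379 - 369) + 72274 = 224010 + 72274 = 296284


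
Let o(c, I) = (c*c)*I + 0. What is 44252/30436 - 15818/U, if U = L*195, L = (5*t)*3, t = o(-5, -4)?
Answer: 1678143331/1112816250 ≈ 1.5080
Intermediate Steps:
o(c, I) = I*c² (o(c, I) = c²*I + 0 = I*c² + 0 = I*c²)
t = -100 (t = -4*(-5)² = -4*25 = -100)
L = -1500 (L = (5*(-100))*3 = -500*3 = -1500)
U = -292500 (U = -1500*195 = -292500)
44252/30436 - 15818/U = 44252/30436 - 15818/(-292500) = 44252*(1/30436) - 15818*(-1/292500) = 11063/7609 + 7909/146250 = 1678143331/1112816250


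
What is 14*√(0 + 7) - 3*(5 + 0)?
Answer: -15 + 14*√7 ≈ 22.041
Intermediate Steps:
14*√(0 + 7) - 3*(5 + 0) = 14*√7 - 3*5 = 14*√7 - 15 = -15 + 14*√7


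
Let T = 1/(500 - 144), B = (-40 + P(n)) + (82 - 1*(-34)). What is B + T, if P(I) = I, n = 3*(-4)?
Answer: 22785/356 ≈ 64.003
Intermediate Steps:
n = -12
B = 64 (B = (-40 - 12) + (82 - 1*(-34)) = -52 + (82 + 34) = -52 + 116 = 64)
T = 1/356 ≈ 0.0028090
B + T = 64 + 1/356 = 22785/356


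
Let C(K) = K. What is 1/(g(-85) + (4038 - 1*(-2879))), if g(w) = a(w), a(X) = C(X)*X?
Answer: 1/14142 ≈ 7.0711e-5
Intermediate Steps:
a(X) = X² (a(X) = X*X = X²)
g(w) = w²
1/(g(-85) + (4038 - 1*(-2879))) = 1/((-85)² + (4038 - 1*(-2879))) = 1/(7225 + (4038 + 2879)) = 1/(7225 + 6917) = 1/14142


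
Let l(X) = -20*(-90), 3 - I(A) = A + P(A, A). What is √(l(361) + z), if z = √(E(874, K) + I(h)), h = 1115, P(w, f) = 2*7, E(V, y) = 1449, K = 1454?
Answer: √(1800 + √323) ≈ 42.638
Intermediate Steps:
P(w, f) = 14
I(A) = -11 - A (I(A) = 3 - (A + 14) = 3 - (14 + A) = 3 + (-14 - A) = -11 - A)
l(X) = 1800
z = √323 (z = √(1449 + (-11 - 1*1115)) = √(1449 + (-11 - 1115)) = √(1449 - 1126) = √323 ≈ 17.972)
√(l(361) + z) = √(1800 + √323)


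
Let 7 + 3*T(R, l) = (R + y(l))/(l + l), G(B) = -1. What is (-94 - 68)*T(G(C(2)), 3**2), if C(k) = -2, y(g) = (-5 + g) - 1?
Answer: 372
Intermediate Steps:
y(g) = -6 + g
T(R, l) = -7/3 + (-6 + R + l)/(6*l) (T(R, l) = -7/3 + ((R + (-6 + l))/(l + l))/3 = -7/3 + ((-6 + R + l)/((2*l)))/3 = -7/3 + ((-6 + R + l)*(1/(2*l)))/3 = -7/3 + ((-6 + R + l)/(2*l))/3 = -7/3 + (-6 + R + l)/(6*l))
(-94 - 68)*T(G(C(2)), 3**2) = (-94 - 68)*((-6 - 1 - 13*3**2)/(6*(3**2))) = -27*(-6 - 1 - 13*9)/9 = -27*(-6 - 1 - 117)/9 = -27*(-124)/9 = -162*(-62/27) = 372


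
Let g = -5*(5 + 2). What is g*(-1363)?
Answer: 47705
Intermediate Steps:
g = -35 (g = -5*7 = -35)
g*(-1363) = -35*(-1363) = 47705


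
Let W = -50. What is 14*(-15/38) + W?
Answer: -1055/19 ≈ -55.526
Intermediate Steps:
14*(-15/38) + W = 14*(-15/38) - 50 = -105/19 - 50 = -1055/19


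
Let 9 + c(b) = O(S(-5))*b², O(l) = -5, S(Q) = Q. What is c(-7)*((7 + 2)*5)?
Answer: -11430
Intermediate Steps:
c(b) = -9 - 5*b²
c(-7)*((7 + 2)*5) = (-9 - 5*(-7)²)*((7 + 2)*5) = (-9 - 5*49)*(9*5) = (-9 - 245)*45 = -254*45 = -11430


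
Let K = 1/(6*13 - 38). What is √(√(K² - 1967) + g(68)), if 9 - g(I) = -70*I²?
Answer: √(129475600 + 10*I*√3147199)/20 ≈ 568.94 + 0.038977*I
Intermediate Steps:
K = 1/40 (K = 1/(78 - 38) = 1/40 ≈ 0.025000)
g(I) = 9 + 70*I² (g(I) = 9 - (-70)*I² = 9 + 70*I²)
√(√(K² - 1967) + g(68)) = √(√((1/40)² - 1967) + (9 + 70*68²)) = √(√(1/1600 - 1967) + (9 + 70*4624)) = √(√(-3147199/1600) + (9 + 323680)) = √(I*√3147199/40 + 323689) = √(323689 + I*√3147199/40)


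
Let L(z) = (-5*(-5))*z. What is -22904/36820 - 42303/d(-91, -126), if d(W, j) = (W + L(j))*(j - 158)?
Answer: -808551637/1210383860 ≈ -0.66801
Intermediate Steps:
L(z) = 25*z
d(W, j) = (-158 + j)*(W + 25*j) (d(W, j) = (W + 25*j)*(j - 158) = (W + 25*j)*(-158 + j) = (-158 + j)*(W + 25*j))
-22904/36820 - 42303/d(-91, -126) = -22904/36820 - 42303/(-3950*(-126) - 158*(-91) + 25*(-126)**2 - 91*(-126)) = -22904*1/36820 - 42303/(497700 + 14378 + 25*15876 + 11466) = -818/1315 - 42303/(497700 + 14378 + 396900 + 11466) = -818/1315 - 42303/920444 = -808551637/1210383860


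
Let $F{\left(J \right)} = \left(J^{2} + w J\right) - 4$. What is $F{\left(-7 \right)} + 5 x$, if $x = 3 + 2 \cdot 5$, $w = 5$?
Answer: $75$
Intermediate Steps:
$F{\left(J \right)} = -4 + J^{2} + 5 J$ ($F{\left(J \right)} = \left(J^{2} + 5 J\right) - 4 = -4 + J^{2} + 5 J$)
$x = 13$ ($x = 3 + 10 = 13$)
$F{\left(-7 \right)} + 5 x = \left(-4 + \left(-7\right)^{2} + 5 \left(-7\right)\right) + 5 \cdot 13 = \left(-4 + 49 - 35\right) + 65 = 10 + 65 = 75$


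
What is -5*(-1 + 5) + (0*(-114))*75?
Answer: -20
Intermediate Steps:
-5*(-1 + 5) + (0*(-114))*75 = -5*4 + 0*75 = -20 + 0 = -20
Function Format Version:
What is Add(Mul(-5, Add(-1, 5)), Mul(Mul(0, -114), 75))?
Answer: -20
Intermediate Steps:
Add(Mul(-5, Add(-1, 5)), Mul(Mul(0, -114), 75)) = Add(Mul(-5, 4), Mul(0, 75)) = Add(-20, 0) = -20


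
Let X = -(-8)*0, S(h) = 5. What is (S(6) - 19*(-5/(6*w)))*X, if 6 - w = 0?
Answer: 0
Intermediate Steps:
w = 6 (w = 6 - 1*0 = 6 + 0 = 6)
X = 0 (X = -1*0 = 0)
(S(6) - 19*(-5/(6*w)))*X = (5 - 19/((6*(-2))*(-3/(-5))))*0 = (5 - 19/((-(-36)*(-1)/5)))*0 = (5 - 19/((-12*⅗)))*0 = (5 - 19/(-36/5))*0 = (5 - 19*(-5/36))*0 = (5 + 95/36)*0 = (275/36)*0 = 0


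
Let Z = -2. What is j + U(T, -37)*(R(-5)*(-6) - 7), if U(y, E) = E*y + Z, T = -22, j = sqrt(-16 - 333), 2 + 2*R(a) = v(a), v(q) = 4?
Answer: -10556 + I*sqrt(349) ≈ -10556.0 + 18.682*I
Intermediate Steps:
R(a) = 1 (R(a) = -1 + (1/2)*4 = -1 + 2 = 1)
j = I*sqrt(349) (j = sqrt(-349) = I*sqrt(349) ≈ 18.682*I)
U(y, E) = -2 + E*y (U(y, E) = E*y - 2 = -2 + E*y)
j + U(T, -37)*(R(-5)*(-6) - 7) = I*sqrt(349) + (-2 - 37*(-22))*(1*(-6) - 7) = I*sqrt(349) + (-2 + 814)*(-6 - 7) = I*sqrt(349) + 812*(-13) = I*sqrt(349) - 10556 = -10556 + I*sqrt(349)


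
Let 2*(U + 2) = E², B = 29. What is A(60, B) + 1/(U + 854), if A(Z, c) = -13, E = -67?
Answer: -80507/6193 ≈ -13.000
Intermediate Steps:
U = 4485/2 (U = -2 + (½)*(-67)² = -2 + (½)*4489 = -2 + 4489/2 = 4485/2 ≈ 2242.5)
A(60, B) + 1/(U + 854) = -13 + 1/(4485/2 + 854) = -13 + 1/(6193/2) = -13 + 2/6193 = -80507/6193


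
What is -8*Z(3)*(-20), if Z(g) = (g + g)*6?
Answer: 5760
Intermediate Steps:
Z(g) = 12*g (Z(g) = (2*g)*6 = 12*g)
-8*Z(3)*(-20) = -96*3*(-20) = -8*36*(-20) = -288*(-20) = 5760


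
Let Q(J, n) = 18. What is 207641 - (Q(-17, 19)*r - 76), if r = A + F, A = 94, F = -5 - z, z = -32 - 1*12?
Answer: 205323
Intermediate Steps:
z = -44 (z = -32 - 12 = -44)
F = 39 (F = -5 - 1*(-44) = -5 + 44 = 39)
r = 133 (r = 94 + 39 = 133)
207641 - (Q(-17, 19)*r - 76) = 207641 - (18*133 - 76) = 207641 - (2394 - 76) = 207641 - 1*2318 = 207641 - 2318 = 205323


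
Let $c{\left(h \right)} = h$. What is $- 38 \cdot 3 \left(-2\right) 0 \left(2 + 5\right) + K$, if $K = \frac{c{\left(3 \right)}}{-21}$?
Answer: $- \frac{1}{7} \approx -0.14286$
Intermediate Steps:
$K = - \frac{1}{7}$ ($K = \frac{3}{-21} = 3 \left(- \frac{1}{21}\right) = - \frac{1}{7} \approx -0.14286$)
$- 38 \cdot 3 \left(-2\right) 0 \left(2 + 5\right) + K = - 38 \cdot 3 \left(-2\right) 0 \left(2 + 5\right) - \frac{1}{7} = - 38 \left(- 6 \cdot 0 \cdot 7\right) - \frac{1}{7} = - 38 \left(\left(-6\right) 0\right) - \frac{1}{7} = \left(-38\right) 0 - \frac{1}{7} = 0 - \frac{1}{7} = - \frac{1}{7}$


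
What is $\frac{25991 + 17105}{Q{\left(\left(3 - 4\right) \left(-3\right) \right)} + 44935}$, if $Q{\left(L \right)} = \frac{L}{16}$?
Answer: $\frac{689536}{718963} \approx 0.95907$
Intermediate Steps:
$Q{\left(L \right)} = \frac{L}{16}$ ($Q{\left(L \right)} = L \frac{1}{16} = \frac{L}{16}$)
$\frac{25991 + 17105}{Q{\left(\left(3 - 4\right) \left(-3\right) \right)} + 44935} = \frac{25991 + 17105}{\frac{\left(3 - 4\right) \left(-3\right)}{16} + 44935} = \frac{43096}{\frac{\left(-1\right) \left(-3\right)}{16} + 44935} = \frac{43096}{\frac{1}{16} \cdot 3 + 44935} = \frac{43096}{\frac{3}{16} + 44935} = \frac{43096}{\frac{718963}{16}} = 43096 \cdot \frac{16}{718963} = \frac{689536}{718963}$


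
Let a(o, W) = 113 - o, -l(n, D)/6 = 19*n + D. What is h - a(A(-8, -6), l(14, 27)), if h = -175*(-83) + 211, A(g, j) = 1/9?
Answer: 131608/9 ≈ 14623.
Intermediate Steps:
A(g, j) = ⅑
l(n, D) = -114*n - 6*D (l(n, D) = -6*(19*n + D) = -6*(D + 19*n) = -114*n - 6*D)
h = 14736 (h = 14525 + 211 = 14736)
h - a(A(-8, -6), l(14, 27)) = 14736 - (113 - 1*⅑) = 14736 - (113 - ⅑) = 14736 - 1*1016/9 = 14736 - 1016/9 = 131608/9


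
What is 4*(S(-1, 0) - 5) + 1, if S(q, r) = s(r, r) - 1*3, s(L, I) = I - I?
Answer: -31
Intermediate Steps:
s(L, I) = 0
S(q, r) = -3 (S(q, r) = 0 - 1*3 = 0 - 3 = -3)
4*(S(-1, 0) - 5) + 1 = 4*(-3 - 5) + 1 = 4*(-8) + 1 = -32 + 1 = -31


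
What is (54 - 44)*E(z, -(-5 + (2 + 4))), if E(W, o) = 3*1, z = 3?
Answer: 30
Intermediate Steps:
E(W, o) = 3
(54 - 44)*E(z, -(-5 + (2 + 4))) = (54 - 44)*3 = 10*3 = 30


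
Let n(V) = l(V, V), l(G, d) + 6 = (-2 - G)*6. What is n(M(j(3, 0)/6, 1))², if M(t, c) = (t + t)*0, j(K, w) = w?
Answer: 324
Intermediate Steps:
l(G, d) = -18 - 6*G (l(G, d) = -6 + (-2 - G)*6 = -6 + (-12 - 6*G) = -18 - 6*G)
M(t, c) = 0 (M(t, c) = (2*t)*0 = 0)
n(V) = -18 - 6*V
n(M(j(3, 0)/6, 1))² = (-18 - 6*0)² = (-18 + 0)² = (-18)² = 324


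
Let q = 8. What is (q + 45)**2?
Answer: 2809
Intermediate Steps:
(q + 45)**2 = (8 + 45)**2 = 53**2 = 2809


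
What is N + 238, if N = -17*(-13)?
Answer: 459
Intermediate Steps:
N = 221
N + 238 = 221 + 238 = 459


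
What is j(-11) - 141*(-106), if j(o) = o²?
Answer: 15067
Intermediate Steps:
j(-11) - 141*(-106) = (-11)² - 141*(-106) = 121 + 14946 = 15067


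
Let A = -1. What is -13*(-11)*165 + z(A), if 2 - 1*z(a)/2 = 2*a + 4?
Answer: 23595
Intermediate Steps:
z(a) = -4 - 4*a (z(a) = 4 - 2*(2*a + 4) = 4 - 2*(4 + 2*a) = 4 + (-8 - 4*a) = -4 - 4*a)
-13*(-11)*165 + z(A) = -13*(-11)*165 + (-4 - 4*(-1)) = 143*165 + (-4 + 4) = 23595 + 0 = 23595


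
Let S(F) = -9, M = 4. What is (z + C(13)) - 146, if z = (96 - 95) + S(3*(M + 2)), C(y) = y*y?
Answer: 15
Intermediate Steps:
C(y) = y²
z = -8 (z = (96 - 95) - 9 = 1 - 9 = -8)
(z + C(13)) - 146 = (-8 + 13²) - 146 = (-8 + 169) - 146 = 161 - 146 = 15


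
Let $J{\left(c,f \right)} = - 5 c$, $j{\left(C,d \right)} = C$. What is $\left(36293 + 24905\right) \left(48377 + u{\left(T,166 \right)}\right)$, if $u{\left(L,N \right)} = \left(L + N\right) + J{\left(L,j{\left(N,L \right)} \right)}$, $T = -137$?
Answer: $3004271018$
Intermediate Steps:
$u{\left(L,N \right)} = N - 4 L$ ($u{\left(L,N \right)} = \left(L + N\right) - 5 L = N - 4 L$)
$\left(36293 + 24905\right) \left(48377 + u{\left(T,166 \right)}\right) = \left(36293 + 24905\right) \left(48377 + \left(166 - -548\right)\right) = 61198 \left(48377 + \left(166 + 548\right)\right) = 61198 \left(48377 + 714\right) = 61198 \cdot 49091 = 3004271018$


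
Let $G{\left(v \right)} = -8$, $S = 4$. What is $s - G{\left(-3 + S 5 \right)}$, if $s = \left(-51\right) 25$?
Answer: $-1267$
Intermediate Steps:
$s = -1275$
$s - G{\left(-3 + S 5 \right)} = -1275 - -8 = -1275 + 8 = -1267$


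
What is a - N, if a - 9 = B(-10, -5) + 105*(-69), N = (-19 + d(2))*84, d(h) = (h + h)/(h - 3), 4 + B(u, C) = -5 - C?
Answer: -5308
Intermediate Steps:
B(u, C) = -9 - C (B(u, C) = -4 + (-5 - C) = -9 - C)
d(h) = 2*h/(-3 + h) (d(h) = (2*h)/(-3 + h) = 2*h/(-3 + h))
N = -1932 (N = (-19 + 2*2/(-3 + 2))*84 = (-19 + 2*2/(-1))*84 = (-19 + 2*2*(-1))*84 = (-19 - 4)*84 = -23*84 = -1932)
a = -7240 (a = 9 + ((-9 - 1*(-5)) + 105*(-69)) = 9 + ((-9 + 5) - 7245) = 9 + (-4 - 7245) = 9 - 7249 = -7240)
a - N = -7240 - 1*(-1932) = -7240 + 1932 = -5308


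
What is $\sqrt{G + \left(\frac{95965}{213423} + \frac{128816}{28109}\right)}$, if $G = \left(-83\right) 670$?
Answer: $\frac{i \sqrt{2001183087270875214511119}}{5999107107} \approx 235.81 i$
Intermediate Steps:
$G = -55610$
$\sqrt{G + \left(\frac{95965}{213423} + \frac{128816}{28109}\right)} = \sqrt{-55610 + \left(\frac{95965}{213423} + \frac{128816}{28109}\right)} = \sqrt{-55610 + \frac{30189777353}{5999107107}} = \sqrt{- \frac{333580156442917}{5999107107}} = \frac{i \sqrt{2001183087270875214511119}}{5999107107}$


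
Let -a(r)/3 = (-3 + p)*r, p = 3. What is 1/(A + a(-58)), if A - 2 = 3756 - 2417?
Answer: 1/1341 ≈ 0.00074571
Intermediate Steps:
a(r) = 0 (a(r) = -3*(-3 + 3)*r = -0*r = -3*0 = 0)
A = 1341 (A = 2 + (3756 - 2417) = 2 + 1339 = 1341)
1/(A + a(-58)) = 1/(1341 + 0) = 1/1341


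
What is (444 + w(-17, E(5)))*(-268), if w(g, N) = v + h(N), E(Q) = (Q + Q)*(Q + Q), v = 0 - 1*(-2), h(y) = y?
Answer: -146328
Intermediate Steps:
v = 2 (v = 0 + 2 = 2)
E(Q) = 4*Q² (E(Q) = (2*Q)*(2*Q) = 4*Q²)
w(g, N) = 2 + N
(444 + w(-17, E(5)))*(-268) = (444 + (2 + 4*5²))*(-268) = (444 + (2 + 4*25))*(-268) = (444 + (2 + 100))*(-268) = (444 + 102)*(-268) = 546*(-268) = -146328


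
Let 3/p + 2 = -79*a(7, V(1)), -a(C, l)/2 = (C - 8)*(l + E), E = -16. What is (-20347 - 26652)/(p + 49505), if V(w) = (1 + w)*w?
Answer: -103867790/109406053 ≈ -0.94938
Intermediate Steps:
V(w) = w*(1 + w)
a(C, l) = -2*(-16 + l)*(-8 + C) (a(C, l) = -2*(C - 8)*(l - 16) = -2*(-8 + C)*(-16 + l) = -2*(-16 + l)*(-8 + C))
p = 3/2210 (p = 3/(-2 - 79*(-256 + 16*(1*(1 + 1)) + 32*7 - 2*7*1*(1 + 1))) = 3/(-2 - 79*(-256 + 16*(1*2) + 224 - 2*7*1*2)) = 3/(-2 - 79*(-256 + 16*2 + 224 - 2*7*2)) = 3/(-2 - 79*(-256 + 32 + 224 - 28)) = 3/(-2 - 79*(-28)) = 3/(-2 + 2212) = 3/2210 ≈ 0.0013575)
(-20347 - 26652)/(p + 49505) = (-20347 - 26652)/(3/2210 + 49505) = -46999/109406053/2210 = -46999*2210/109406053 = -103867790/109406053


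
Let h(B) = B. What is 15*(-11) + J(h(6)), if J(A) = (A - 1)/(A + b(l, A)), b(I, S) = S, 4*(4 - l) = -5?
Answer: -1975/12 ≈ -164.58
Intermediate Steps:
l = 21/4 (l = 4 - ¼*(-5) = 4 + 5/4 = 21/4 ≈ 5.2500)
J(A) = (-1 + A)/(2*A) (J(A) = (A - 1)/(A + A) = (-1 + A)/((2*A)) = (-1 + A)*(1/(2*A)) = (-1 + A)/(2*A))
15*(-11) + J(h(6)) = 15*(-11) + (½)*(-1 + 6)/6 = -165 + (½)*(⅙)*5 = -165 + 5/12 = -1975/12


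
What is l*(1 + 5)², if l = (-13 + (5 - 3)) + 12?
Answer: 36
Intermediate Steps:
l = 1 (l = (-13 + 2) + 12 = -11 + 12 = 1)
l*(1 + 5)² = 1*(1 + 5)² = 1*6² = 1*36 = 36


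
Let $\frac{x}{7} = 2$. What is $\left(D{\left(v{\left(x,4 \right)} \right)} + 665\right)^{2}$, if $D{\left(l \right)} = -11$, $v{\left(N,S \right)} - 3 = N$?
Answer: $427716$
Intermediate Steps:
$x = 14$ ($x = 7 \cdot 2 = 14$)
$v{\left(N,S \right)} = 3 + N$
$\left(D{\left(v{\left(x,4 \right)} \right)} + 665\right)^{2} = \left(-11 + 665\right)^{2} = 654^{2} = 427716$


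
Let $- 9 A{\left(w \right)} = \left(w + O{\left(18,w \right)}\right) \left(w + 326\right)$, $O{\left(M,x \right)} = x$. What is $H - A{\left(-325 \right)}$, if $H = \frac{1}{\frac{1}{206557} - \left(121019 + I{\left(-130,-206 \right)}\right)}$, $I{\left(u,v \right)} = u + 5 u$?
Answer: $- \frac{16143536488313}{223525864098} \approx -72.222$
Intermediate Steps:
$I{\left(u,v \right)} = 6 u$
$H = - \frac{206557}{24836207122}$ ($H = \frac{1}{\frac{1}{206557} - \left(121019 + 6 \left(-130\right)\right)} = \frac{1}{\frac{1}{206557} - 120239} = \frac{1}{- \frac{24836207122}{206557}} = - \frac{206557}{24836207122} \approx -8.3168 \cdot 10^{-6}$)
$A{\left(w \right)} = - \frac{2 w \left(326 + w\right)}{9}$ ($A{\left(w \right)} = - \frac{\left(w + w\right) \left(w + 326\right)}{9} = - \frac{2 w \left(326 + w\right)}{9}$)
$H - A{\left(-325 \right)} = - \frac{206557}{24836207122} - \frac{2}{9} \left(-325\right) \left(-326 - -325\right) = - \frac{206557}{24836207122} - \frac{2}{9} \left(-325\right) \left(-326 + 325\right) = - \frac{206557}{24836207122} - \frac{2}{9} \left(-325\right) \left(-1\right) = - \frac{206557}{24836207122} - \frac{650}{9} = - \frac{16143536488313}{223525864098}$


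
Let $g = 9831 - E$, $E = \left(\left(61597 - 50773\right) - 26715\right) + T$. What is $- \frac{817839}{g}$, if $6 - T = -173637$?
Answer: $\frac{272613}{49307} \approx 5.5289$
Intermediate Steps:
$T = 173643$ ($T = 6 - -173637 = 6 + 173637 = 173643$)
$E = 157752$ ($E = \left(\left(61597 - 50773\right) - 26715\right) + 173643 = \left(10824 - 26715\right) + 173643 = -15891 + 173643 = 157752$)
$g = -147921$ ($g = 9831 - 157752 = -147921$)
$- \frac{817839}{g} = - \frac{817839}{-147921} = \left(-817839\right) \left(- \frac{1}{147921}\right) = \frac{272613}{49307}$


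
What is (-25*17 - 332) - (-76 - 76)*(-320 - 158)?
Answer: -73413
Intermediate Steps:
(-25*17 - 332) - (-76 - 76)*(-320 - 158) = (-425 - 332) - (-152)*(-478) = -757 - 1*72656 = -757 - 72656 = -73413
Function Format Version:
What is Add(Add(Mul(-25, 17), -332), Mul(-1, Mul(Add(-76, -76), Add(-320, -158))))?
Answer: -73413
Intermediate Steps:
Add(Add(Mul(-25, 17), -332), Mul(-1, Mul(Add(-76, -76), Add(-320, -158)))) = Add(Add(-425, -332), Mul(-1, Mul(-152, -478))) = Add(-757, Mul(-1, 72656)) = Add(-757, -72656) = -73413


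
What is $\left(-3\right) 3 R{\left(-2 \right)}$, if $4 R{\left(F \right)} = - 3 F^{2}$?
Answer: $27$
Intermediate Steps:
$R{\left(F \right)} = - \frac{3 F^{2}}{4}$ ($R{\left(F \right)} = \frac{\left(-3\right) F^{2}}{4} = - \frac{3 F^{2}}{4}$)
$\left(-3\right) 3 R{\left(-2 \right)} = \left(-3\right) 3 \left(- \frac{3 \left(-2\right)^{2}}{4}\right) = - 9 \left(\left(- \frac{3}{4}\right) 4\right) = \left(-9\right) \left(-3\right) = 27$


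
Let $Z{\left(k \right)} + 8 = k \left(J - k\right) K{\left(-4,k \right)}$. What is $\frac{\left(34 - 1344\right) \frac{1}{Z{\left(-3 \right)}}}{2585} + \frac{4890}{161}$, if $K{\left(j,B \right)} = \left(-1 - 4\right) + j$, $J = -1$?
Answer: $\frac{2527213}{83237} \approx 30.362$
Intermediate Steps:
$K{\left(j,B \right)} = -5 + j$
$Z{\left(k \right)} = -8 - 9 k \left(-1 - k\right)$ ($Z{\left(k \right)} = -8 + k \left(-1 - k\right) \left(-5 - 4\right) = -8 + k \left(-1 - k\right) \left(-9\right) = -8 - 9 k \left(-1 - k\right)$)
$\frac{\left(34 - 1344\right) \frac{1}{Z{\left(-3 \right)}}}{2585} + \frac{4890}{161} = \frac{\left(34 - 1344\right) \frac{1}{-8 + 9 \left(-3\right) + 9 \left(-3\right)^{2}}}{2585} + \frac{4890}{161} = - \frac{1310}{-8 - 27 + 9 \cdot 9} \cdot \frac{1}{2585} + 4890 \cdot \frac{1}{161} = - \frac{1310}{-8 - 27 + 81} \cdot \frac{1}{2585} + \frac{4890}{161} = - \frac{1310}{46} \cdot \frac{1}{2585} + \frac{4890}{161} = \left(-1310\right) \frac{1}{46} \cdot \frac{1}{2585} + \frac{4890}{161} = \left(- \frac{655}{23}\right) \frac{1}{2585} + \frac{4890}{161} = - \frac{131}{11891} + \frac{4890}{161} = \frac{2527213}{83237}$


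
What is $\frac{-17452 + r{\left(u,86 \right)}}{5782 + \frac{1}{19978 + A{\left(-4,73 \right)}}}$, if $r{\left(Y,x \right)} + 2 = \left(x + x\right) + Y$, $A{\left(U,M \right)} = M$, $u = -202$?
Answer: $- \frac{116857228}{38644961} \approx -3.0239$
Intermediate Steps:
$r{\left(Y,x \right)} = -2 + Y + 2 x$ ($r{\left(Y,x \right)} = -2 + \left(\left(x + x\right) + Y\right) = -2 + \left(2 x + Y\right) = -2 + \left(Y + 2 x\right) = -2 + Y + 2 x$)
$\frac{-17452 + r{\left(u,86 \right)}}{5782 + \frac{1}{19978 + A{\left(-4,73 \right)}}} = \frac{-17452 - 32}{5782 + \frac{1}{19978 + 73}} = \frac{-17452 - 32}{5782 + \frac{1}{20051}} = - \frac{17484}{\frac{115934883}{20051}} = \left(-17484\right) \frac{20051}{115934883} = - \frac{116857228}{38644961}$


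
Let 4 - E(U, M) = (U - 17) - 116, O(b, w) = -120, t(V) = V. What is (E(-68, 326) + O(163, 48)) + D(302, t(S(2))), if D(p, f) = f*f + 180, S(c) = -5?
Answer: 290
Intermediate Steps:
E(U, M) = 137 - U (E(U, M) = 4 - ((U - 17) - 116) = 4 - ((-17 + U) - 116) = 4 - (-133 + U) = 4 + (133 - U) = 137 - U)
D(p, f) = 180 + f² (D(p, f) = f² + 180 = 180 + f²)
(E(-68, 326) + O(163, 48)) + D(302, t(S(2))) = ((137 - 1*(-68)) - 120) + (180 + (-5)²) = ((137 + 68) - 120) + (180 + 25) = (205 - 120) + 205 = 85 + 205 = 290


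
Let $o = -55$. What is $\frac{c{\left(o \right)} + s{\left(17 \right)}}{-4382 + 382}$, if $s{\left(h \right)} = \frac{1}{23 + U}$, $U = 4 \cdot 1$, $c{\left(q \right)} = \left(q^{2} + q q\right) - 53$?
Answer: $- \frac{1012}{675} \approx -1.4993$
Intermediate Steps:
$c{\left(q \right)} = -53 + 2 q^{2}$ ($c{\left(q \right)} = \left(q^{2} + q^{2}\right) - 53 = 2 q^{2} - 53 = -53 + 2 q^{2}$)
$U = 4$
$s{\left(h \right)} = \frac{1}{27}$ ($s{\left(h \right)} = \frac{1}{23 + 4} = \frac{1}{27}$)
$\frac{c{\left(o \right)} + s{\left(17 \right)}}{-4382 + 382} = \frac{\left(-53 + 2 \left(-55\right)^{2}\right) + \frac{1}{27}}{-4382 + 382} = \frac{\left(-53 + 2 \cdot 3025\right) + \frac{1}{27}}{-4000} = \left(\left(-53 + 6050\right) + \frac{1}{27}\right) \left(- \frac{1}{4000}\right) = \left(5997 + \frac{1}{27}\right) \left(- \frac{1}{4000}\right) = \frac{161920}{27} \left(- \frac{1}{4000}\right) = - \frac{1012}{675}$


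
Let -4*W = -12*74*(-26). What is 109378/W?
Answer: -54689/2886 ≈ -18.950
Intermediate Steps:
W = -5772 (W = -(-12*74)*(-26)/4 = -(-222)*(-26) = -¼*23088 = -5772)
109378/W = 109378/(-5772) = 109378*(-1/5772) = -54689/2886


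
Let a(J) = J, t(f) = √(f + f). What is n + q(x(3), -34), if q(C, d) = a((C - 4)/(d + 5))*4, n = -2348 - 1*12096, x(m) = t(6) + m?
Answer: -418872/29 - 8*√3/29 ≈ -14444.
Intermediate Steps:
t(f) = √2*√f (t(f) = √(2*f) = √2*√f)
x(m) = m + 2*√3 (x(m) = √2*√6 + m = 2*√3 + m = m + 2*√3)
n = -14444 (n = -2348 - 12096 = -14444)
q(C, d) = 4*(-4 + C)/(5 + d) (q(C, d) = ((C - 4)/(d + 5))*4 = ((-4 + C)/(5 + d))*4 = 4*(-4 + C)/(5 + d))
n + q(x(3), -34) = -14444 + 4*(-4 + (3 + 2*√3))/(5 - 34) = -14444 + 4*(-1 + 2*√3)/(-29) = -14444 + 4*(-1/29)*(-1 + 2*√3) = -14444 + (4/29 - 8*√3/29) = -418872/29 - 8*√3/29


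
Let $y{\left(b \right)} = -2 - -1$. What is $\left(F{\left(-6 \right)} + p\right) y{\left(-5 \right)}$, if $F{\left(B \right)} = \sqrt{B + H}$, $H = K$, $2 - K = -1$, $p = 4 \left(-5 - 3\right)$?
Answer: $32 - i \sqrt{3} \approx 32.0 - 1.732 i$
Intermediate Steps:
$p = -32$ ($p = 4 \left(-8\right) = -32$)
$K = 3$ ($K = 2 - -1 = 2 + 1 = 3$)
$H = 3$
$y{\left(b \right)} = -1$ ($y{\left(b \right)} = -2 + 1 = -1$)
$F{\left(B \right)} = \sqrt{3 + B}$ ($F{\left(B \right)} = \sqrt{B + 3} = \sqrt{3 + B}$)
$\left(F{\left(-6 \right)} + p\right) y{\left(-5 \right)} = \left(\sqrt{3 - 6} - 32\right) \left(-1\right) = \left(\sqrt{-3} - 32\right) \left(-1\right) = \left(i \sqrt{3} - 32\right) \left(-1\right) = \left(-32 + i \sqrt{3}\right) \left(-1\right) = 32 - i \sqrt{3}$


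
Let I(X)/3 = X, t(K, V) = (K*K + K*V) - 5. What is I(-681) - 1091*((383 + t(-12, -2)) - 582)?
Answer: 37233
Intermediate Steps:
t(K, V) = -5 + K**2 + K*V (t(K, V) = (K**2 + K*V) - 5 = -5 + K**2 + K*V)
I(X) = 3*X
I(-681) - 1091*((383 + t(-12, -2)) - 582) = 3*(-681) - 1091*((383 + (-5 + (-12)**2 - 12*(-2))) - 582) = -2043 - 1091*((383 + (-5 + 144 + 24)) - 582) = -2043 - 1091*((383 + 163) - 582) = -2043 - 1091*(546 - 582) = -2043 - 1091*(-36) = -2043 + 39276 = 37233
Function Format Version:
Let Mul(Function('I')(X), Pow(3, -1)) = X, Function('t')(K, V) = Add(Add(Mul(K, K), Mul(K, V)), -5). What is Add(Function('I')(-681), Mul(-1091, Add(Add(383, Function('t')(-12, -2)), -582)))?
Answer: 37233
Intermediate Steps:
Function('t')(K, V) = Add(-5, Pow(K, 2), Mul(K, V)) (Function('t')(K, V) = Add(Add(Pow(K, 2), Mul(K, V)), -5) = Add(-5, Pow(K, 2), Mul(K, V)))
Function('I')(X) = Mul(3, X)
Add(Function('I')(-681), Mul(-1091, Add(Add(383, Function('t')(-12, -2)), -582))) = Add(Mul(3, -681), Mul(-1091, Add(Add(383, Add(-5, Pow(-12, 2), Mul(-12, -2))), -582))) = Add(-2043, Mul(-1091, Add(Add(383, Add(-5, 144, 24)), -582))) = Add(-2043, Mul(-1091, Add(Add(383, 163), -582))) = Add(-2043, Mul(-1091, Add(546, -582))) = Add(-2043, Mul(-1091, -36)) = Add(-2043, 39276) = 37233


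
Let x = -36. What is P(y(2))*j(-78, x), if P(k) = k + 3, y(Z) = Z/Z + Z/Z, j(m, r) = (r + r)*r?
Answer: 12960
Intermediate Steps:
j(m, r) = 2*r**2 (j(m, r) = (2*r)*r = 2*r**2)
y(Z) = 2 (y(Z) = 1 + 1 = 2)
P(k) = 3 + k
P(y(2))*j(-78, x) = (3 + 2)*(2*(-36)**2) = 5*(2*1296) = 5*2592 = 12960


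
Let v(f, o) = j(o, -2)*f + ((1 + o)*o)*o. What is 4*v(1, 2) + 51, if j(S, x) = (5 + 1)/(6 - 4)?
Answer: 111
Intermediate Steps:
j(S, x) = 3 (j(S, x) = 6/2 = 6*(½) = 3)
v(f, o) = 3*f + o²*(1 + o) (v(f, o) = 3*f + ((1 + o)*o)*o = 3*f + (o*(1 + o))*o = 3*f + o²*(1 + o))
4*v(1, 2) + 51 = 4*(2² + 2³ + 3*1) + 51 = 4*(4 + 8 + 3) + 51 = 4*15 + 51 = 60 + 51 = 111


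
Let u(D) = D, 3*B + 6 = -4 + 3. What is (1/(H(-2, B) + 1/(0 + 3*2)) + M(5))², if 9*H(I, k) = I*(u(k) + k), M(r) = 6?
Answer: 197136/4225 ≈ 46.659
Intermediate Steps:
B = -7/3 (B = -2 + (-4 + 3)/3 = -2 + (⅓)*(-1) = -2 - ⅓ = -7/3 ≈ -2.3333)
H(I, k) = 2*I*k/9 (H(I, k) = (I*(k + k))/9 = (I*(2*k))/9 = (2*I*k)/9 = 2*I*k/9)
(1/(H(-2, B) + 1/(0 + 3*2)) + M(5))² = (1/((2/9)*(-2)*(-7/3) + 1/(0 + 3*2)) + 6)² = (1/(28/27 + 1/(0 + 6)) + 6)² = (1/(28/27 + 1/6) + 6)² = (1/(28/27 + ⅙) + 6)² = (1/(65/54) + 6)² = (54/65 + 6)² = (444/65)² = 197136/4225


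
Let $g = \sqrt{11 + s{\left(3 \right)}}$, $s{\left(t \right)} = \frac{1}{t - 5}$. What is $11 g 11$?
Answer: $\frac{121 \sqrt{42}}{2} \approx 392.08$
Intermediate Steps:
$s{\left(t \right)} = \frac{1}{-5 + t}$
$g = \frac{\sqrt{42}}{2}$ ($g = \sqrt{11 + \frac{1}{-5 + 3}} = \sqrt{11 + \frac{1}{-2}} = \sqrt{11 - \frac{1}{2}} = \sqrt{\frac{21}{2}} = \frac{\sqrt{42}}{2} \approx 3.2404$)
$11 g 11 = 11 \frac{\sqrt{42}}{2} \cdot 11 = \frac{11 \sqrt{42}}{2} \cdot 11 = \frac{121 \sqrt{42}}{2}$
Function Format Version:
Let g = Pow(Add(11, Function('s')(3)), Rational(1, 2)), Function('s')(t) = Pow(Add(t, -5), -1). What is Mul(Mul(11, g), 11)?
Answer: Mul(Rational(121, 2), Pow(42, Rational(1, 2))) ≈ 392.08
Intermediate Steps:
Function('s')(t) = Pow(Add(-5, t), -1)
g = Mul(Rational(1, 2), Pow(42, Rational(1, 2))) (g = Pow(Add(11, Pow(Add(-5, 3), -1)), Rational(1, 2)) = Pow(Add(11, Pow(-2, -1)), Rational(1, 2)) = Pow(Add(11, Rational(-1, 2)), Rational(1, 2)) = Pow(Rational(21, 2), Rational(1, 2)) = Mul(Rational(1, 2), Pow(42, Rational(1, 2))) ≈ 3.2404)
Mul(Mul(11, g), 11) = Mul(Mul(11, Mul(Rational(1, 2), Pow(42, Rational(1, 2)))), 11) = Mul(Mul(Rational(11, 2), Pow(42, Rational(1, 2))), 11) = Mul(Rational(121, 2), Pow(42, Rational(1, 2)))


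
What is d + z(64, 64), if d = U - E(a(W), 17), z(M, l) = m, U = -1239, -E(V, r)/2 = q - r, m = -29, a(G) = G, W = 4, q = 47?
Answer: -1208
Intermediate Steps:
E(V, r) = -94 + 2*r (E(V, r) = -2*(47 - r) = -94 + 2*r)
z(M, l) = -29
d = -1179 (d = -1239 - (-94 + 2*17) = -1239 - (-94 + 34) = -1239 - 1*(-60) = -1239 + 60 = -1179)
d + z(64, 64) = -1179 - 29 = -1208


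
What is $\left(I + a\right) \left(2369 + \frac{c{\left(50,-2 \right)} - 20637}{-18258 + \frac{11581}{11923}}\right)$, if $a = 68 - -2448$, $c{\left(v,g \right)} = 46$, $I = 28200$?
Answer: $\frac{268596321550200}{3689467} \approx 7.2801 \cdot 10^{7}$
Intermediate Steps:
$a = 2516$ ($a = 68 + 2448 = 2516$)
$\left(I + a\right) \left(2369 + \frac{c{\left(50,-2 \right)} - 20637}{-18258 + \frac{11581}{11923}}\right) = \left(28200 + 2516\right) \left(2369 + \frac{46 - 20637}{-18258 + \frac{11581}{11923}}\right) = 30716 \left(2369 - \frac{20591}{-18258 + 11581 \cdot \frac{1}{11923}}\right) = 30716 \left(2369 - \frac{20591}{-18258 + \frac{11581}{11923}}\right) = 30716 \left(2369 - \frac{20591}{- \frac{217678553}{11923}}\right) = 30716 \left(2369 - - \frac{4161127}{3689467}\right) = 30716 \left(2369 + \frac{4161127}{3689467}\right) = 30716 \cdot \frac{8744508450}{3689467} = \frac{268596321550200}{3689467}$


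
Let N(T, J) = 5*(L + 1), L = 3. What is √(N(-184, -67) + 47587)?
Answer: √47607 ≈ 218.19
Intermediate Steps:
N(T, J) = 20 (N(T, J) = 5*(3 + 1) = 5*4 = 20)
√(N(-184, -67) + 47587) = √(20 + 47587) = √47607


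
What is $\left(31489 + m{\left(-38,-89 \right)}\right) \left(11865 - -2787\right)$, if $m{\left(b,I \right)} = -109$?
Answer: $459779760$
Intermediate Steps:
$\left(31489 + m{\left(-38,-89 \right)}\right) \left(11865 - -2787\right) = \left(31489 - 109\right) \left(11865 - -2787\right) = 31380 \left(11865 + \left(-19264 + 22051\right)\right) = 31380 \left(11865 + 2787\right) = 31380 \cdot 14652 = 459779760$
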